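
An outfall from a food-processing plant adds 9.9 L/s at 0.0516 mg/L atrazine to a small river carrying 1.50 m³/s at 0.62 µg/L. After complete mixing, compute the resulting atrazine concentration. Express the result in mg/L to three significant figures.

0.000954 mg/L

9.9 L/s = 0.0099 m³/s.
0.62 µg/L = 0.00062 mg/L.
By mass balance at complete mixing, C = (0.0099·0.0516 + 1.5·0.00062) / (0.0099 + 1.5) = 0.001441/1.51 = 0.0009543 mg/L.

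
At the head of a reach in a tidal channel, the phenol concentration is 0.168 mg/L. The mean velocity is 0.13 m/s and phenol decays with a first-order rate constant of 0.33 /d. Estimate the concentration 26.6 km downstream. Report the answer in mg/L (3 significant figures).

Travel time t = 26.6 km / 0.13 m/s = 2.66e+04/0.13 = 2.046e+05 s = 2.368 d.
First-order decay: C = 0.168·exp(−0.33·2.368) = 0.168·0.4577 = 0.0769 mg/L.

0.0769 mg/L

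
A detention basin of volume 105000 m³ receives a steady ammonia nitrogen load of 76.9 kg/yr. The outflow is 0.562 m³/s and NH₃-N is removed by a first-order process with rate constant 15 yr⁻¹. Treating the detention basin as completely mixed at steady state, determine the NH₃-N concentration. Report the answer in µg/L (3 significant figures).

3.98 µg/L

Outflow Q = 0.562 m³/s × 3.156e+07 s/yr = 1.774e+07 m³/yr.
Steady-state CSTR mass balance: W = Q·C + k·V·C, so C = W/(Q + kV).
Q + kV = 1.774e+07 + 15·105000 = 1.931e+07 m³/yr.
C = 76.9/1.931e+07 = 3.982e-06 kg/m³ = 0.003982 mg/L = 3.982 µg/L.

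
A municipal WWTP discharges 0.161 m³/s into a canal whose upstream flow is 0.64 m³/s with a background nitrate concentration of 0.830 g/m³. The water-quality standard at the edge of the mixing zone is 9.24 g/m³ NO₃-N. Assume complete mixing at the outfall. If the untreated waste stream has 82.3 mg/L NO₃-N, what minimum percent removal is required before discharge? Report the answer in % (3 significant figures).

48.2 %

Mass balance: 9.24·0.801 = 0.161·Cₑ + 0.64·0.83.
Cₑ = (7.401 − 0.5312) / 0.161 = 42.67 mg/L.
Required removal = 1 − 42.67/82.3 = 48.15 %.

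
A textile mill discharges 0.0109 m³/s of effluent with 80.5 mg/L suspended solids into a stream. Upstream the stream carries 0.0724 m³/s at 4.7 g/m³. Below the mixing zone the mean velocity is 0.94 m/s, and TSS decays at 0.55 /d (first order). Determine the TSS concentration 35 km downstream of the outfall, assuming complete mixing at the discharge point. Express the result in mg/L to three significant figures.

11.5 mg/L

After complete mixing, C₀ = (0.0109·80.5 + 0.0724·4.7) / 0.0833 = 14.62 mg/L.
Travel time t = 3.5e+04 m / 0.94 m/s = 3.723e+04 s = 0.4309 d.
C = 14.62·exp(−0.55·0.4309) = 14.62·0.789 = 11.53 mg/L.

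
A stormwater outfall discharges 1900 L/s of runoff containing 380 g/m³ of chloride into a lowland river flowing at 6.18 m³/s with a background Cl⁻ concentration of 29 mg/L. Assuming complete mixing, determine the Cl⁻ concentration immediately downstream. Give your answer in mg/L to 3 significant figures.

1900 L/s = 1.9 m³/s.
Conservation of mass across the mixing zone: C = (1.9·380 + 6.18·29) / (1.9 + 6.18) = 901.2/8.08 = 111.5 mg/L.

112 mg/L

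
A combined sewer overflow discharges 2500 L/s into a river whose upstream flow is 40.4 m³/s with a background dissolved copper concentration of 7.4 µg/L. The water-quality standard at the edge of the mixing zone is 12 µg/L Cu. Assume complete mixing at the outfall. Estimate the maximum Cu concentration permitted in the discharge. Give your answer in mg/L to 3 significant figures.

0.0863 mg/L

2500 L/s = 2.5 m³/s.
7.4 µg/L = 0.0074 mg/L.
12 µg/L = 0.012 mg/L.
Mass balance: 0.012·42.9 = 2.5·Cₑ + 40.4·0.0074.
Cₑ = (0.5148 − 0.299) / 2.5 = 0.08634 mg/L.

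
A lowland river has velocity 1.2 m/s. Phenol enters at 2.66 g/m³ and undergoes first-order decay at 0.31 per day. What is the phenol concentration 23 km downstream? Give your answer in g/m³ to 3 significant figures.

Travel time t = 23 km / 1.2 m/s = 2.3e+04/1.2 = 1.917e+04 s = 0.2218 d.
First-order decay: C = 2.66·exp(−0.31·0.2218) = 2.66·0.9335 = 2.483 g/m³.

2.48 g/m³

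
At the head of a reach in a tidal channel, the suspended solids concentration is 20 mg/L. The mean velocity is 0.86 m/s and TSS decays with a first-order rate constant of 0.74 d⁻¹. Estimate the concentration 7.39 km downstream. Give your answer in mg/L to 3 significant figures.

Travel time t = 7.39 km / 0.86 m/s = 7390/0.86 = 8593 s = 0.09946 d.
First-order decay: C = 20·exp(−0.74·0.09946) = 20·0.929 = 18.58 mg/L.

18.6 mg/L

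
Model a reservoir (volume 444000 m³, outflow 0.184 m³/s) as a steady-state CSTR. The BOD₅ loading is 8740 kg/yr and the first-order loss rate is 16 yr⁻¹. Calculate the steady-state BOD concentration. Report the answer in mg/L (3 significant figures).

0.677 mg/L

Outflow Q = 0.184 m³/s × 3.156e+07 s/yr = 5.807e+06 m³/yr.
Steady-state CSTR mass balance: W = Q·C + k·V·C, so C = W/(Q + kV).
Q + kV = 5.807e+06 + 16·444000 = 1.291e+07 m³/yr.
C = 8740/1.291e+07 = 0.000677 kg/m³ = 0.677 mg/L.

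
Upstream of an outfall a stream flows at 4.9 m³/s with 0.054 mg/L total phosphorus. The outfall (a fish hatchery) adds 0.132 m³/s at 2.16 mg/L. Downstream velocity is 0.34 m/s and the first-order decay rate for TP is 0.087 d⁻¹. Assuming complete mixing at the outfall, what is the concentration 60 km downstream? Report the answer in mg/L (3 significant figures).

After complete mixing, C₀ = (0.132·2.16 + 4.9·0.054) / 5.032 = 0.1092 mg/L.
Travel time t = 6e+04 m / 0.34 m/s = 1.765e+05 s = 2.042 d.
C = 0.1092·exp(−0.087·2.042) = 0.1092·0.8372 = 0.09146 mg/L.

0.0915 mg/L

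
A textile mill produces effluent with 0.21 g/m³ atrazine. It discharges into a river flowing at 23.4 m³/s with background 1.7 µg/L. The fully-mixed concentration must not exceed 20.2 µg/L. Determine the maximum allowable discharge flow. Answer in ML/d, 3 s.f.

1.7 µg/L = 0.0017 mg/L.
20.2 µg/L = 0.0202 mg/L.
Mass balance at complete mixing: C_std·(Q_w + Q_r) = Q_w·C_e + Q_r·C_b.
Rearranging, Q_w = Q_r·(C_std − C_b)/(C_e − C_std) = 23.4·(0.0202 − 0.0017) / (0.21 − 0.0202) = 2.281 m³/s.
= 197.1 ML/d.

197 ML/d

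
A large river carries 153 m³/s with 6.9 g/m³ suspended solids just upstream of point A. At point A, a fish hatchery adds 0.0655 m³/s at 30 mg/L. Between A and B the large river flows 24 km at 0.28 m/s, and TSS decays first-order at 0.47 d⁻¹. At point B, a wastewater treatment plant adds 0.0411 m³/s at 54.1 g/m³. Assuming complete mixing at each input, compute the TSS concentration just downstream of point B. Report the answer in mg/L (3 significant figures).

After input A: C = (153·6.9 + 0.0655·30) / 153.1 = 6.91 mg/L.
Over the 24 km reach to input B (t = 8.571e+04 s = 0.9921 d), decay gives C = 6.91·exp(−0.47·0.9921) = 4.335 mg/L.
After input B: C = (153.1·4.335 + 0.0411·54.1) / 153.1 = 4.348 mg/L.

4.35 mg/L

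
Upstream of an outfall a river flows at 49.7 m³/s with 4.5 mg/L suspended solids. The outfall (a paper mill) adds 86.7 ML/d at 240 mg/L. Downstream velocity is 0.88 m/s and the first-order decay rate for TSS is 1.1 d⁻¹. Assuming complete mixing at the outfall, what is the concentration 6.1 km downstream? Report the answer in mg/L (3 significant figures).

86.7 ML/d = 1.003 m³/s.
After complete mixing, C₀ = (1.003·240 + 49.7·4.5) / 50.7 = 9.161 mg/L.
Travel time t = 6100 m / 0.88 m/s = 6932 s = 0.08023 d.
C = 9.161·exp(−1.1·0.08023) = 9.161·0.9155 = 8.387 mg/L.

8.39 mg/L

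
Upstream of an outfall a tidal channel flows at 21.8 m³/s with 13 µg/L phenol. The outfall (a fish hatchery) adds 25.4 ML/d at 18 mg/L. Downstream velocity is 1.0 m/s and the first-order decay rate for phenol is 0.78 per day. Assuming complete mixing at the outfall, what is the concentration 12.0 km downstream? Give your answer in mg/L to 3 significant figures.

25.4 ML/d = 0.294 m³/s.
13 µg/L = 0.013 mg/L.
After complete mixing, C₀ = (0.294·18 + 21.8·0.013) / 22.09 = 0.2523 mg/L.
Travel time t = 1.2e+04 m / 1.0 m/s = 1.2e+04 s = 0.1389 d.
C = 0.2523·exp(−0.78·0.1389) = 0.2523·0.8973 = 0.2264 mg/L.

0.226 mg/L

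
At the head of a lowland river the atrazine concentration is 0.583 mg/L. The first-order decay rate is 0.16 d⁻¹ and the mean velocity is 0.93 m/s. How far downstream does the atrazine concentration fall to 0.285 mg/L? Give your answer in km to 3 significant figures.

359 km

From C = C₀·e^(−kt), t = ln(C₀/C)/k = ln(0.583/0.285)/0.16 = 0.7157/0.16 = 4.473 d.
Distance = v·t = 0.93 m/s × 3.865e+05 s = 3.594e+05 m = 359.4 km.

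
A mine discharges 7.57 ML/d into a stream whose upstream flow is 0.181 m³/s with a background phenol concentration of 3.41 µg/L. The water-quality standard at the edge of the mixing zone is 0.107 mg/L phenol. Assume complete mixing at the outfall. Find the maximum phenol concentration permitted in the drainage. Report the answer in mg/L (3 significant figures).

7.57 ML/d = 0.08762 m³/s.
3.41 µg/L = 0.00341 mg/L.
Mass balance: 0.107·0.2686 = 0.08762·Cₑ + 0.181·0.00341.
Cₑ = (0.02874 − 0.0006172) / 0.08762 = 0.321 mg/L.

0.321 mg/L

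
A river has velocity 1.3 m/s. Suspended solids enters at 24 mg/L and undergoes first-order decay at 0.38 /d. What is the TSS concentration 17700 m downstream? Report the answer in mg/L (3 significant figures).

22.6 mg/L

Travel time t = 17700 m / 1.3 m/s = 1.77e+04/1.3 = 1.362e+04 s = 0.1576 d.
First-order decay: C = 24·exp(−0.38·0.1576) = 24·0.9419 = 22.61 mg/L.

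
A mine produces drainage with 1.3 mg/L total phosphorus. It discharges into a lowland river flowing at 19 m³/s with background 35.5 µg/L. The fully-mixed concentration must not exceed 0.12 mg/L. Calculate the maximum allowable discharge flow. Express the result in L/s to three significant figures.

1360 L/s

35.5 µg/L = 0.0355 mg/L.
Mass balance at complete mixing: C_std·(Q_w + Q_r) = Q_w·C_e + Q_r·C_b.
Rearranging, Q_w = Q_r·(C_std − C_b)/(C_e − C_std) = 19·(0.12 − 0.0355) / (1.3 − 0.12) = 1.361 m³/s.
= 1361 L/s.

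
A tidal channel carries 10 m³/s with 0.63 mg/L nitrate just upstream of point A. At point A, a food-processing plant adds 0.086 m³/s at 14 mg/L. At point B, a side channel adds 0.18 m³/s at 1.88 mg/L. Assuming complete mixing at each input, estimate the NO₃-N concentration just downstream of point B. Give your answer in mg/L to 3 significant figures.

After input A: C = (10·0.63 + 0.086·14) / 10.09 = 0.744 mg/L.
After input B: C = (10.09·0.744 + 0.18·1.88) / 10.27 = 0.7639 mg/L.

0.764 mg/L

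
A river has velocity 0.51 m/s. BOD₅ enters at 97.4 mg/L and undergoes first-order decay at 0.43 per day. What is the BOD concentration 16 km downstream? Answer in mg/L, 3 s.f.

Travel time t = 16 km / 0.51 m/s = 1.6e+04/0.51 = 3.137e+04 s = 0.3631 d.
First-order decay: C = 97.4·exp(−0.43·0.3631) = 97.4·0.8554 = 83.32 mg/L.

83.3 mg/L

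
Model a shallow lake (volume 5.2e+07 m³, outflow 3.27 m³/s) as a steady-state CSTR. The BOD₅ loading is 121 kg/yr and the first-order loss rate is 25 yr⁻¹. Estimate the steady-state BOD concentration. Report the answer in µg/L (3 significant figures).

Outflow Q = 3.27 m³/s × 3.156e+07 s/yr = 1.032e+08 m³/yr.
Steady-state CSTR mass balance: W = Q·C + k·V·C, so C = W/(Q + kV).
Q + kV = 1.032e+08 + 25·5.2e+07 = 1.403e+09 m³/yr.
C = 121/1.403e+09 = 8.623e-08 kg/m³ = 8.623e-05 mg/L = 0.08623 µg/L.

0.0862 µg/L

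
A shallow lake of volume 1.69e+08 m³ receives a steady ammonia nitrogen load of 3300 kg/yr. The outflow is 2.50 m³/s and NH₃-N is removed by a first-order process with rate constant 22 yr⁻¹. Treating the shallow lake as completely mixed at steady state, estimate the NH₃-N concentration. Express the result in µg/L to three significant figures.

0.869 µg/L

Outflow Q = 2.50 m³/s × 3.156e+07 s/yr = 7.889e+07 m³/yr.
Steady-state CSTR mass balance: W = Q·C + k·V·C, so C = W/(Q + kV).
Q + kV = 7.889e+07 + 22·1.69e+08 = 3.797e+09 m³/yr.
C = 3300/3.797e+09 = 8.691e-07 kg/m³ = 0.0008691 mg/L = 0.8691 µg/L.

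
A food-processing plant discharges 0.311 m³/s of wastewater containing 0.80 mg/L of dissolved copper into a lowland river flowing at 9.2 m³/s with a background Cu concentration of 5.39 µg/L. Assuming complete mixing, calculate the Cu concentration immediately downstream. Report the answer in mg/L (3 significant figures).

0.0314 mg/L

5.39 µg/L = 0.00539 mg/L.
Conservation of mass across the mixing zone: C = (0.311·0.8 + 9.2·0.00539) / (0.311 + 9.2) = 0.2984/9.511 = 0.03137 mg/L.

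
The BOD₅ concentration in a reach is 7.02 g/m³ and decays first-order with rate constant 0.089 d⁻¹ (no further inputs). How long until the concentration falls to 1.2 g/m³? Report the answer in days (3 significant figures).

19.8 d

t = ln(C₀/C)/k = ln(7.02/1.2)/0.089 = 1.766/0.089 = 19.85 d.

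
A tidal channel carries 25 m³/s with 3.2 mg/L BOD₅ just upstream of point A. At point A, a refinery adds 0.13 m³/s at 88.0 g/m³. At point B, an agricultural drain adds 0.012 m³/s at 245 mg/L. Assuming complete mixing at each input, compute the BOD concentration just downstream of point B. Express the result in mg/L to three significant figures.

3.75 mg/L

After input A: C = (25·3.2 + 0.13·88) / 25.13 = 3.639 mg/L.
After input B: C = (25.13·3.639 + 0.012·245) / 25.14 = 3.754 mg/L.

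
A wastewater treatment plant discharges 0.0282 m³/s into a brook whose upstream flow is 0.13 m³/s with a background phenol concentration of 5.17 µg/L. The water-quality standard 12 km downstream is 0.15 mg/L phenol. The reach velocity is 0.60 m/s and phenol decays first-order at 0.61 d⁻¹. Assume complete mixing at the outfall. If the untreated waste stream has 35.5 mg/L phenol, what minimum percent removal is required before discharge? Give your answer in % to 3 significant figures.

5.17 µg/L = 0.00517 mg/L.
Travel time to the compliance point: t = 1.2e+04/0.60 = 2e+04 s = 0.2315 d; decay factor exp(−0.61·0.2315) = 0.8683.
So the concentration just after mixing may be at most 0.15/0.8683 = 0.1727 mg/L.
Mass balance: 0.1727·0.1582 = 0.0282·Cₑ + 0.13·0.00517.
Cₑ = (0.02733 − 0.0006721) / 0.0282 = 0.9453 mg/L.
Required removal = 1 − 0.9453/35.5 = 97.34 %.

97.3 %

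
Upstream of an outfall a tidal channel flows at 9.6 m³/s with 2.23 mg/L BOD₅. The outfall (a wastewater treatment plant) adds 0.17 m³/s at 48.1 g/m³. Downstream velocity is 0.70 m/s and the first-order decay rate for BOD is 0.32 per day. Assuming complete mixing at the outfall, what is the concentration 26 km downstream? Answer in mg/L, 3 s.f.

After complete mixing, C₀ = (0.17·48.1 + 9.6·2.23) / 9.77 = 3.028 mg/L.
Travel time t = 2.6e+04 m / 0.70 m/s = 3.714e+04 s = 0.4299 d.
C = 3.028·exp(−0.32·0.4299) = 3.028·0.8715 = 2.639 mg/L.

2.64 mg/L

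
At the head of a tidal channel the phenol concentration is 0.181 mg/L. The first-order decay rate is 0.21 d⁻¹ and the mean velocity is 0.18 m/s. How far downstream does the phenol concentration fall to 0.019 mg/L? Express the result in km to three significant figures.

167 km

From C = C₀·e^(−kt), t = ln(C₀/C)/k = ln(0.181/0.019)/0.21 = 2.254/0.21 = 10.73 d.
Distance = v·t = 0.18 m/s × 9.274e+05 s = 1.669e+05 m = 166.9 km.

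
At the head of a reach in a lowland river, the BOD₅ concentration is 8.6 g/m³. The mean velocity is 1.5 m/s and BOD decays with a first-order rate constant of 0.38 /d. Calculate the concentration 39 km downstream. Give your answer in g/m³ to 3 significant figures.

7.67 g/m³

Travel time t = 39 km / 1.5 m/s = 3.9e+04/1.5 = 2.6e+04 s = 0.3009 d.
First-order decay: C = 8.6·exp(−0.38·0.3009) = 8.6·0.8919 = 7.671 g/m³.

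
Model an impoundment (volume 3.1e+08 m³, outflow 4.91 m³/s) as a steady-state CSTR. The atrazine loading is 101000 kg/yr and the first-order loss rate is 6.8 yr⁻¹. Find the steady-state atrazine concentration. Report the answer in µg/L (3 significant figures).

Outflow Q = 4.91 m³/s × 3.156e+07 s/yr = 1.549e+08 m³/yr.
Steady-state CSTR mass balance: W = Q·C + k·V·C, so C = W/(Q + kV).
Q + kV = 1.549e+08 + 6.8·3.1e+08 = 2.263e+09 m³/yr.
C = 101000/2.263e+09 = 4.463e-05 kg/m³ = 0.04463 mg/L = 44.63 µg/L.

44.6 µg/L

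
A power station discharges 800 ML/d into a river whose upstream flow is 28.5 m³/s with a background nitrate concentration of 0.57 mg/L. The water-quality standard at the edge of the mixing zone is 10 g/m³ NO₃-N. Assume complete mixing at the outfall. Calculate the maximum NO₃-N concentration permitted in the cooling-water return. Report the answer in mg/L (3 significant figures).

800 ML/d = 9.259 m³/s.
Mass balance: 10·37.76 = 9.259·Cₑ + 28.5·0.57.
Cₑ = (377.6 − 16.24) / 9.259 = 39.03 mg/L.

39.0 mg/L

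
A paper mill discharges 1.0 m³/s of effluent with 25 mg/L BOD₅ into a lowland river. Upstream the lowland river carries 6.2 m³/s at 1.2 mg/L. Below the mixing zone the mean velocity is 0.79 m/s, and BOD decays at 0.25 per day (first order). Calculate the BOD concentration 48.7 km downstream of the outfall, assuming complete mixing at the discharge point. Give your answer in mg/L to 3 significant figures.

3.77 mg/L

After complete mixing, C₀ = (1·25 + 6.2·1.2) / 7.2 = 4.506 mg/L.
Travel time t = 4.87e+04 m / 0.79 m/s = 6.165e+04 s = 0.7135 d.
C = 4.506·exp(−0.25·0.7135) = 4.506·0.8366 = 3.769 mg/L.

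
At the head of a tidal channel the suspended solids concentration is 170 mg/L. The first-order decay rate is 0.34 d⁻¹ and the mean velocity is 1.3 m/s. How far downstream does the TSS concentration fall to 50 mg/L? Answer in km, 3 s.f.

From C = C₀·e^(−kt), t = ln(C₀/C)/k = ln(170/50)/0.34 = 1.224/0.34 = 3.599 d.
Distance = v·t = 1.3 m/s × 3.11e+05 s = 4.043e+05 m = 404.3 km.

404 km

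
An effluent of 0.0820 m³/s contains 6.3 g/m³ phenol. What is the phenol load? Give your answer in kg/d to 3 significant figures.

44.6 kg/d

Mass flux = Q·C = 0.082 m³/s × 6.3 g/m³ = 0.5166 g/s.
= 0.5166 g/s × 86.4 = 44.63 kg/d.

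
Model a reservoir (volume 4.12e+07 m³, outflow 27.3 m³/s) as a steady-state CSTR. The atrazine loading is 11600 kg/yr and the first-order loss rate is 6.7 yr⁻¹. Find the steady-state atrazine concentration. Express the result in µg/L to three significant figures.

10.2 µg/L

Outflow Q = 27.3 m³/s × 3.156e+07 s/yr = 8.615e+08 m³/yr.
Steady-state CSTR mass balance: W = Q·C + k·V·C, so C = W/(Q + kV).
Q + kV = 8.615e+08 + 6.7·4.12e+07 = 1.138e+09 m³/yr.
C = 11600/1.138e+09 = 1.02e-05 kg/m³ = 0.0102 mg/L = 10.2 µg/L.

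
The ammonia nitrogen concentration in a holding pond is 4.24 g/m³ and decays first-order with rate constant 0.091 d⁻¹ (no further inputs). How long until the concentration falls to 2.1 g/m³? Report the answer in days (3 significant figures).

t = ln(C₀/C)/k = ln(4.24/2.1)/0.091 = 0.7026/0.091 = 7.721 d.

7.72 d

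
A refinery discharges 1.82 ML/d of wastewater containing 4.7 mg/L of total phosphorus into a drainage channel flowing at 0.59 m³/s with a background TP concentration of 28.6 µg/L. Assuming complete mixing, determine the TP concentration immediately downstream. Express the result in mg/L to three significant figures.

1.82 ML/d = 0.02106 m³/s.
28.6 µg/L = 0.0286 mg/L.
By mass balance at complete mixing, C = (0.02106·4.7 + 0.59·0.0286) / (0.02106 + 0.59) = 0.1159/0.6111 = 0.1896 mg/L.

0.190 mg/L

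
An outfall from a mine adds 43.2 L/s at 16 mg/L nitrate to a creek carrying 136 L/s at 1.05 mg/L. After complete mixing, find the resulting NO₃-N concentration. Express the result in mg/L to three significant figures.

43.2 L/s = 0.0432 m³/s.
136 L/s = 0.136 m³/s.
By mass balance at complete mixing, C = (0.0432·16 + 0.136·1.05) / (0.0432 + 0.136) = 0.834/0.1792 = 4.654 mg/L.

4.65 mg/L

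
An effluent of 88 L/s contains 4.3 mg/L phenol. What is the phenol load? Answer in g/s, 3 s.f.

88 L/s = 0.088 m³/s.
Mass flux = Q·C = 0.088 m³/s × 4.3 g/m³ = 0.3784 g/s.

0.378 g/s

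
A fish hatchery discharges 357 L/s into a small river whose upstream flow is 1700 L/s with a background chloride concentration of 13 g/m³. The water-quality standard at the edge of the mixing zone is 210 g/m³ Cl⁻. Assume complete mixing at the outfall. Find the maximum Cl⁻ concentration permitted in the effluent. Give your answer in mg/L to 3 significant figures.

1150 mg/L

357 L/s = 0.357 m³/s.
1700 L/s = 1.7 m³/s.
Mass balance: 210·2.057 = 0.357·Cₑ + 1.7·13.
Cₑ = (432 − 22.1) / 0.357 = 1148 mg/L.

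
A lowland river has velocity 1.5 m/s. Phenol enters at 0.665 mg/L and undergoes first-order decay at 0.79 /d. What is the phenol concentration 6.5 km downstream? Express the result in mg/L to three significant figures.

Travel time t = 6.5 km / 1.5 m/s = 6500/1.5 = 4333 s = 0.05015 d.
First-order decay: C = 0.665·exp(−0.79·0.05015) = 0.665·0.9612 = 0.6392 mg/L.

0.639 mg/L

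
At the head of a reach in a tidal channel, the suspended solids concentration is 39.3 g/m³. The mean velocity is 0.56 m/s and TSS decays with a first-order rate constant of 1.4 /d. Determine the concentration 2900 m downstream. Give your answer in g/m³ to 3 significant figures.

Travel time t = 2900 m / 0.56 m/s = 2900/0.56 = 5179 s = 0.05994 d.
First-order decay: C = 39.3·exp(−1.4·0.05994) = 39.3·0.9195 = 36.14 g/m³.

36.1 g/m³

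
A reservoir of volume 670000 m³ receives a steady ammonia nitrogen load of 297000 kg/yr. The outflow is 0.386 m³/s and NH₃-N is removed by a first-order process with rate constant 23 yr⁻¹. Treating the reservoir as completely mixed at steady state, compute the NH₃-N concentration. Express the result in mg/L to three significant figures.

Outflow Q = 0.386 m³/s × 3.156e+07 s/yr = 1.218e+07 m³/yr.
Steady-state CSTR mass balance: W = Q·C + k·V·C, so C = W/(Q + kV).
Q + kV = 1.218e+07 + 23·670000 = 2.759e+07 m³/yr.
C = 297000/2.759e+07 = 0.01076 kg/m³ = 10.76 mg/L.

10.8 mg/L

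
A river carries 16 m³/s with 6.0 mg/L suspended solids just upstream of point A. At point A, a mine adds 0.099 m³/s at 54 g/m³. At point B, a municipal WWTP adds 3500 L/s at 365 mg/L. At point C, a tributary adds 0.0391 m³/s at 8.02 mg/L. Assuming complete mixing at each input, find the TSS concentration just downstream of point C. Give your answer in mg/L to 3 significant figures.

70.2 mg/L

After input A: C = (16·6 + 0.099·54) / 16.1 = 6.295 mg/L.
3500 L/s = 3.5 m³/s.
After input B: C = (16.1·6.295 + 3.5·365) / 19.6 = 70.35 mg/L.
After input C: C = (19.6·70.35 + 0.0391·8.02) / 19.64 = 70.23 mg/L.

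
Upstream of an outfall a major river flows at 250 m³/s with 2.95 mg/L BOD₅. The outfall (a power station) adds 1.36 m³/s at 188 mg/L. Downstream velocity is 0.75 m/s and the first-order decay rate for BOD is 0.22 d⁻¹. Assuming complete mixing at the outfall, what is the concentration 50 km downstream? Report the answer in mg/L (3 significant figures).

After complete mixing, C₀ = (1.36·188 + 250·2.95) / 251.4 = 3.951 mg/L.
Travel time t = 5e+04 m / 0.75 m/s = 6.667e+04 s = 0.7716 d.
C = 3.951·exp(−0.22·0.7716) = 3.951·0.8439 = 3.334 mg/L.

3.33 mg/L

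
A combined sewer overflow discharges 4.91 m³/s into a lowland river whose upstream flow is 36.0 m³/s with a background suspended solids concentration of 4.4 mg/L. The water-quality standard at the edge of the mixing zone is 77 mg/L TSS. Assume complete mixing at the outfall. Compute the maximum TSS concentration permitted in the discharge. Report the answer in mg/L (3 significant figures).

Mass balance: 77·40.91 = 4.91·Cₑ + 36·4.4.
Cₑ = (3150 − 158.4) / 4.91 = 609.3 mg/L.

609 mg/L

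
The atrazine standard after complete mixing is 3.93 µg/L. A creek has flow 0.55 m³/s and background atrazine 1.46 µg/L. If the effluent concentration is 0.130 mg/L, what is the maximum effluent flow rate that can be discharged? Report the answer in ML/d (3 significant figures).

0.931 ML/d

1.46 µg/L = 0.00146 mg/L.
3.93 µg/L = 0.00393 mg/L.
Mass balance at complete mixing: C_std·(Q_w + Q_r) = Q_w·C_e + Q_r·C_b.
Rearranging, Q_w = Q_r·(C_std − C_b)/(C_e − C_std) = 0.55·(0.00393 − 0.00146) / (0.13 − 0.00393) = 0.01078 m³/s.
= 0.931 ML/d.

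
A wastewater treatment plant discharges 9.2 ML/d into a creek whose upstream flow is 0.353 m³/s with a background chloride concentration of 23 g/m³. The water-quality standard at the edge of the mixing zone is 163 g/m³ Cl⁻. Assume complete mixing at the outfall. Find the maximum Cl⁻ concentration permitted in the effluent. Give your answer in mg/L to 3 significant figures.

9.2 ML/d = 0.1065 m³/s.
Mass balance: 163·0.4595 = 0.1065·Cₑ + 0.353·23.
Cₑ = (74.9 − 8.119) / 0.1065 = 627.1 mg/L.

627 mg/L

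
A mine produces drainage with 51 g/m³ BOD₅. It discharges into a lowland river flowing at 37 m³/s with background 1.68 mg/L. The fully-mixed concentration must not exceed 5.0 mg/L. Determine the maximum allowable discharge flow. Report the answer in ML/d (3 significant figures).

Mass balance at complete mixing: C_std·(Q_w + Q_r) = Q_w·C_e + Q_r·C_b.
Rearranging, Q_w = Q_r·(C_std − C_b)/(C_e − C_std) = 37·(5 − 1.68) / (51 − 5) = 2.67 m³/s.
= 230.7 ML/d.

231 ML/d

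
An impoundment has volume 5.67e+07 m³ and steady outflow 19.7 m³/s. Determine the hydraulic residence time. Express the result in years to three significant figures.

0.0912 yr

Q = 19.7 m³/s × 3.156e+07 s/yr = 6.217e+08 m³/yr.
Hydraulic residence time τ = V/Q = 5.67e+07/6.217e+08 = 0.0912 yr.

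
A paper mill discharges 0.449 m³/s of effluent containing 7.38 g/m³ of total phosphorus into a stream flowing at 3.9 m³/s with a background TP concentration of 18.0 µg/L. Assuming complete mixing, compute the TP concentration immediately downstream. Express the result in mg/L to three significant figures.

0.778 mg/L

18.0 µg/L = 0.018 mg/L.
Conservation of mass across the mixing zone: C = (0.449·7.38 + 3.9·0.018) / (0.449 + 3.9) = 3.384/4.349 = 0.7781 mg/L.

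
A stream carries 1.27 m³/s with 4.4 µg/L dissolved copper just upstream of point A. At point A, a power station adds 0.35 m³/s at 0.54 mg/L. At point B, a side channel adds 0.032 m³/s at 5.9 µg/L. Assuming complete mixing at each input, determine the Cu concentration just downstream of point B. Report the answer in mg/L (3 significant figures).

4.4 µg/L = 0.0044 mg/L.
After input A: C = (1.27·0.0044 + 0.35·0.54) / 1.62 = 0.1201 mg/L.
5.9 µg/L = 0.0059 mg/L.
After input B: C = (1.62·0.1201 + 0.032·0.0059) / 1.652 = 0.1179 mg/L.

0.118 mg/L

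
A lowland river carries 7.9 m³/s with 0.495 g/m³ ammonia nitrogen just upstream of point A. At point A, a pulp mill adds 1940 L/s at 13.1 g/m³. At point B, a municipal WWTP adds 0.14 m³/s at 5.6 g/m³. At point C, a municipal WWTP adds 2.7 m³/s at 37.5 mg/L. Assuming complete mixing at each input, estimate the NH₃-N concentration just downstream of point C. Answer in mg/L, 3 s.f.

1940 L/s = 1.94 m³/s.
After input A: C = (7.9·0.495 + 1.94·13.1) / 9.84 = 2.98 mg/L.
After input B: C = (9.84·2.98 + 0.14·5.6) / 9.98 = 3.017 mg/L.
After input C: C = (9.98·3.017 + 2.7·37.5) / 12.68 = 10.36 mg/L.

10.4 mg/L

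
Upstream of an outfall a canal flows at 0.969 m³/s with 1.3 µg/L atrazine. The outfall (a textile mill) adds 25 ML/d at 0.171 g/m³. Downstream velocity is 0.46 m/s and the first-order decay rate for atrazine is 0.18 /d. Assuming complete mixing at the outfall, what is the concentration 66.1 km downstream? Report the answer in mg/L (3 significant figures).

25 ML/d = 0.2894 m³/s.
1.3 µg/L = 0.0013 mg/L.
After complete mixing, C₀ = (0.2894·0.171 + 0.969·0.0013) / 1.258 = 0.04032 mg/L.
Travel time t = 6.61e+04 m / 0.46 m/s = 1.437e+05 s = 1.663 d.
C = 0.04032·exp(−0.18·1.663) = 0.04032·0.7413 = 0.02989 mg/L.

0.0299 mg/L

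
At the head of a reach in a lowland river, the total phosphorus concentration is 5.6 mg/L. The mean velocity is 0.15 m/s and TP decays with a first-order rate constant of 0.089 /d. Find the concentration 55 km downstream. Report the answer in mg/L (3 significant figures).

Travel time t = 55 km / 0.15 m/s = 5.5e+04/0.15 = 3.667e+05 s = 4.244 d.
First-order decay: C = 5.6·exp(−0.089·4.244) = 5.6·0.6854 = 3.838 mg/L.

3.84 mg/L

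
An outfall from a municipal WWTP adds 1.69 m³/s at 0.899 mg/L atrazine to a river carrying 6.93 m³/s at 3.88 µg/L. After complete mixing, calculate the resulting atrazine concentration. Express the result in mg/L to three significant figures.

3.88 µg/L = 0.00388 mg/L.
Conservation of mass across the mixing zone: C = (1.69·0.899 + 6.93·0.00388) / (1.69 + 6.93) = 1.546/8.62 = 0.1794 mg/L.

0.179 mg/L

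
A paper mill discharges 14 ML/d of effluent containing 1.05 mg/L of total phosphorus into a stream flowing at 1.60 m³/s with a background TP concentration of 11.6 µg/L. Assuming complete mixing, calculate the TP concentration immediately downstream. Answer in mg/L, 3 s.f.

0.107 mg/L

14 ML/d = 0.162 m³/s.
11.6 µg/L = 0.0116 mg/L.
Flow-weighted mixing gives C = (0.162·1.05 + 1.6·0.0116) / (0.162 + 1.6) = 0.1887/1.762 = 0.1071 mg/L.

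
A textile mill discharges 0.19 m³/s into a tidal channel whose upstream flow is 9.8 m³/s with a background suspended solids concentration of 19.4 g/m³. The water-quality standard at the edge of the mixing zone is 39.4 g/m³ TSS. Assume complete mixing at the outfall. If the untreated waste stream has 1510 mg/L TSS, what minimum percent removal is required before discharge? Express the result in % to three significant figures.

29.1 %

Mass balance: 39.4·9.99 = 0.19·Cₑ + 9.8·19.4.
Cₑ = (393.6 − 190.1) / 0.19 = 1071 mg/L.
Required removal = 1 − 1071/1510 = 29.07 %.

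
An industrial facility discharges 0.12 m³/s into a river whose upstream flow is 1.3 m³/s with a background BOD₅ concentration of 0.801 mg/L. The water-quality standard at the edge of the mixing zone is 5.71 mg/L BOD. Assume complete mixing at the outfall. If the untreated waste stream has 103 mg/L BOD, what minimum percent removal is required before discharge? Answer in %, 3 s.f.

42.8 %

Mass balance: 5.71·1.42 = 0.12·Cₑ + 1.3·0.801.
Cₑ = (8.108 − 1.041) / 0.12 = 58.89 mg/L.
Required removal = 1 − 58.89/103 = 42.82 %.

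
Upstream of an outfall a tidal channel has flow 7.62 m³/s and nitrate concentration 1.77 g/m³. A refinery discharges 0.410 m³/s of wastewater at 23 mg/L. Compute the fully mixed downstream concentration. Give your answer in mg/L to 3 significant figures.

Flow-weighted mixing gives C = (0.41·23 + 7.62·1.77) / (0.41 + 7.62) = 22.92/8.03 = 2.854 mg/L.

2.85 mg/L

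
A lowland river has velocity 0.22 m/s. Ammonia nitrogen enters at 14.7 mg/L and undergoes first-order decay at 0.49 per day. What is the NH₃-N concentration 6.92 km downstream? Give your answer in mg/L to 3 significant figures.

Travel time t = 6.92 km / 0.22 m/s = 6920/0.22 = 3.145e+04 s = 0.3641 d.
First-order decay: C = 14.7·exp(−0.49·0.3641) = 14.7·0.8366 = 12.3 mg/L.

12.3 mg/L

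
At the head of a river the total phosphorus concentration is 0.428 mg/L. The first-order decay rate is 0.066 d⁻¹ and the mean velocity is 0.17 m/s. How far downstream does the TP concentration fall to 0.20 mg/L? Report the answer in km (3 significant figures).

From C = C₀·e^(−kt), t = ln(C₀/C)/k = ln(0.428/0.20)/0.066 = 0.7608/0.066 = 11.53 d.
Distance = v·t = 0.17 m/s × 9.96e+05 s = 1.693e+05 m = 169.3 km.

169 km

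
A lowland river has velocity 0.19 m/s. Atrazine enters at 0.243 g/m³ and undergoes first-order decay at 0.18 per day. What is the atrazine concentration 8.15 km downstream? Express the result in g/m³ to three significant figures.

0.222 g/m³

Travel time t = 8.15 km / 0.19 m/s = 8150/0.19 = 4.289e+04 s = 0.4965 d.
First-order decay: C = 0.243·exp(−0.18·0.4965) = 0.243·0.9145 = 0.2222 g/m³.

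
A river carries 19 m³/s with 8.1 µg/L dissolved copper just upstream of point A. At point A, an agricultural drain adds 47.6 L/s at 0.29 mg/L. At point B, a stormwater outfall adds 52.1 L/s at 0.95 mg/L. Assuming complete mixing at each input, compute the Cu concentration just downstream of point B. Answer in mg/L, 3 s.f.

8.1 µg/L = 0.0081 mg/L.
47.6 L/s = 0.0476 m³/s.
After input A: C = (19·0.0081 + 0.0476·0.29) / 19.05 = 0.008804 mg/L.
52.1 L/s = 0.0521 m³/s.
After input B: C = (19.05·0.008804 + 0.0521·0.95) / 19.1 = 0.01137 mg/L.

0.0114 mg/L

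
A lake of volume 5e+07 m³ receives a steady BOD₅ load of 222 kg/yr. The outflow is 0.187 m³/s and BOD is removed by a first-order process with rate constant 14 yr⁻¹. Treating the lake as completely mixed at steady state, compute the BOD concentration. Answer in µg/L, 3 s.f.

Outflow Q = 0.187 m³/s × 3.156e+07 s/yr = 5.901e+06 m³/yr.
Steady-state CSTR mass balance: W = Q·C + k·V·C, so C = W/(Q + kV).
Q + kV = 5.901e+06 + 14·5e+07 = 7.059e+08 m³/yr.
C = 222/7.059e+08 = 3.145e-07 kg/m³ = 0.0003145 mg/L = 0.3145 µg/L.

0.314 µg/L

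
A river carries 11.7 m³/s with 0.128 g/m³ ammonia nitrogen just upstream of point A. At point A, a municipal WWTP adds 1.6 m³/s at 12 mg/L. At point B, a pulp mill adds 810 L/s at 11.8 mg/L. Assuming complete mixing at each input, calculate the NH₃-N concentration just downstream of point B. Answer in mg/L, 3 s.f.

2.14 mg/L

After input A: C = (11.7·0.128 + 1.6·12) / 13.3 = 1.556 mg/L.
810 L/s = 0.81 m³/s.
After input B: C = (13.3·1.556 + 0.81·11.8) / 14.11 = 2.144 mg/L.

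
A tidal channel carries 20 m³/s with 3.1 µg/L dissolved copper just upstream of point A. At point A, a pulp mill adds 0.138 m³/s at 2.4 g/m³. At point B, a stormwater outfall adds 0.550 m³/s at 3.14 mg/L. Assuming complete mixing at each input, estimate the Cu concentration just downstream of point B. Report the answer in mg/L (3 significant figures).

0.102 mg/L

3.1 µg/L = 0.0031 mg/L.
After input A: C = (20·0.0031 + 0.138·2.4) / 20.14 = 0.01953 mg/L.
After input B: C = (20.14·0.01953 + 0.55·3.14) / 20.69 = 0.1025 mg/L.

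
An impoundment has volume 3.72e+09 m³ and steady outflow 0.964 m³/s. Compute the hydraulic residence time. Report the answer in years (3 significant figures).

Q = 0.964 m³/s × 3.156e+07 s/yr = 3.042e+07 m³/yr.
Hydraulic residence time τ = V/Q = 3.72e+09/3.042e+07 = 122.3 yr.

122 yr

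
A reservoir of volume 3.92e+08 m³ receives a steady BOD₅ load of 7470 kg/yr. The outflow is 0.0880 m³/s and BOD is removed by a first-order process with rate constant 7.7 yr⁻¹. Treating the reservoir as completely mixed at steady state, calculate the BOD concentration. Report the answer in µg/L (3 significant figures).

Outflow Q = 0.0880 m³/s × 3.156e+07 s/yr = 2.777e+06 m³/yr.
Steady-state CSTR mass balance: W = Q·C + k·V·C, so C = W/(Q + kV).
Q + kV = 2.777e+06 + 7.7·3.92e+08 = 3.021e+09 m³/yr.
C = 7470/3.021e+09 = 2.473e-06 kg/m³ = 0.002473 mg/L = 2.473 µg/L.

2.47 µg/L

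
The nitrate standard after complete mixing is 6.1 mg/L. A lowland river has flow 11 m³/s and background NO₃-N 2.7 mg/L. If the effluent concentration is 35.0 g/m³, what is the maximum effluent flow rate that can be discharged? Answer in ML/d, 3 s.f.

112 ML/d

Mass balance at complete mixing: C_std·(Q_w + Q_r) = Q_w·C_e + Q_r·C_b.
Rearranging, Q_w = Q_r·(C_std − C_b)/(C_e − C_std) = 11·(6.1 − 2.7) / (35 − 6.1) = 1.294 m³/s.
= 111.8 ML/d.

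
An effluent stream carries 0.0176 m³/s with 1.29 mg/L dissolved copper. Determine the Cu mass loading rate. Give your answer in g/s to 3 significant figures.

Mass flux = Q·C = 0.0176 m³/s × 1.29 g/m³ = 0.0227 g/s.

0.0227 g/s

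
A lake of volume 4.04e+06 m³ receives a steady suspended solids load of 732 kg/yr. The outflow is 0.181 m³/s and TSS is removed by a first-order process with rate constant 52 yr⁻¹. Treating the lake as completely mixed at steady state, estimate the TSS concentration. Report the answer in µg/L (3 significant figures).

3.39 µg/L

Outflow Q = 0.181 m³/s × 3.156e+07 s/yr = 5.712e+06 m³/yr.
Steady-state CSTR mass balance: W = Q·C + k·V·C, so C = W/(Q + kV).
Q + kV = 5.712e+06 + 52·4.04e+06 = 2.158e+08 m³/yr.
C = 732/2.158e+08 = 3.392e-06 kg/m³ = 0.003392 mg/L = 3.392 µg/L.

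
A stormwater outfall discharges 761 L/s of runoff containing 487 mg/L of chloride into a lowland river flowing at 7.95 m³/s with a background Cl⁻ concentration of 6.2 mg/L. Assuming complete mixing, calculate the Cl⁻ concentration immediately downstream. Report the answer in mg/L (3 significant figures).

48.2 mg/L

761 L/s = 0.761 m³/s.
By mass balance at complete mixing, C = (0.761·487 + 7.95·6.2) / (0.761 + 7.95) = 419.9/8.711 = 48.2 mg/L.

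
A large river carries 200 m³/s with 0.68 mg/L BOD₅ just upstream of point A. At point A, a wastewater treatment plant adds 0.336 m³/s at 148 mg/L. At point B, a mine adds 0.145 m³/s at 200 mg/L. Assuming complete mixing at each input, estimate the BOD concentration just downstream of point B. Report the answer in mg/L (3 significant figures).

After input A: C = (200·0.68 + 0.336·148) / 200.3 = 0.9271 mg/L.
After input B: C = (200.3·0.9271 + 0.145·200) / 200.5 = 1.071 mg/L.

1.07 mg/L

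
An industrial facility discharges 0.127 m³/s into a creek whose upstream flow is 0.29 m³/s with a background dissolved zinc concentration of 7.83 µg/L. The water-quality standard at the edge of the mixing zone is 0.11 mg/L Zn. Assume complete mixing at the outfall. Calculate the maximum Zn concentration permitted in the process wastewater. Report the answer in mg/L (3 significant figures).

0.343 mg/L

7.83 µg/L = 0.00783 mg/L.
Mass balance: 0.11·0.417 = 0.127·Cₑ + 0.29·0.00783.
Cₑ = (0.04587 − 0.002271) / 0.127 = 0.3433 mg/L.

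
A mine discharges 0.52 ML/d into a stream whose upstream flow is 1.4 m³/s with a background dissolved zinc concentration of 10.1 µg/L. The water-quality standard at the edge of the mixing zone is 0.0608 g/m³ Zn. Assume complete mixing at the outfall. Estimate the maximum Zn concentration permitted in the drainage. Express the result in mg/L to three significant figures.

11.9 mg/L

0.52 ML/d = 0.006019 m³/s.
10.1 µg/L = 0.0101 mg/L.
Mass balance: 0.0608·1.406 = 0.006019·Cₑ + 1.4·0.0101.
Cₑ = (0.08549 − 0.01414) / 0.006019 = 11.85 mg/L.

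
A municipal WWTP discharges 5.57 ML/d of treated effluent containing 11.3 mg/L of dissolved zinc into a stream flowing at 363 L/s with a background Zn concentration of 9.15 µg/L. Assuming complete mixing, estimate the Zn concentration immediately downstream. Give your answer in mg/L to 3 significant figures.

1.71 mg/L

5.57 ML/d = 0.06447 m³/s.
363 L/s = 0.363 m³/s.
9.15 µg/L = 0.00915 mg/L.
Flow-weighted mixing gives C = (0.06447·11.3 + 0.363·0.00915) / (0.06447 + 0.363) = 0.7318/0.4275 = 1.712 mg/L.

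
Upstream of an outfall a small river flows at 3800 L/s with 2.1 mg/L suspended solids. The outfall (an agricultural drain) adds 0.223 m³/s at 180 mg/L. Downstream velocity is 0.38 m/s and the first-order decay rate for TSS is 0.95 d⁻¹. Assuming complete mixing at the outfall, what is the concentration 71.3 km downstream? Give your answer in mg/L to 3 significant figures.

1.52 mg/L

3800 L/s = 3.8 m³/s.
After complete mixing, C₀ = (0.223·180 + 3.8·2.1) / 4.023 = 11.96 mg/L.
Travel time t = 7.13e+04 m / 0.38 m/s = 1.876e+05 s = 2.172 d.
C = 11.96·exp(−0.95·2.172) = 11.96·0.1271 = 1.52 mg/L.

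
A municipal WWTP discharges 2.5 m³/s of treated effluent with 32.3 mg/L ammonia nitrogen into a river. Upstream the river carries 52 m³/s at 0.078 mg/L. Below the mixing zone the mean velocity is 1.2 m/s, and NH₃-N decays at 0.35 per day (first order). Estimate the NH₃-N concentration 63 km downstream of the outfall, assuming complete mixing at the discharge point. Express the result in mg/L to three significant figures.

After complete mixing, C₀ = (2.5·32.3 + 52·0.078) / 54.5 = 1.556 mg/L.
Travel time t = 6.3e+04 m / 1.2 m/s = 5.25e+04 s = 0.6076 d.
C = 1.556·exp(−0.35·0.6076) = 1.556·0.8084 = 1.258 mg/L.

1.26 mg/L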